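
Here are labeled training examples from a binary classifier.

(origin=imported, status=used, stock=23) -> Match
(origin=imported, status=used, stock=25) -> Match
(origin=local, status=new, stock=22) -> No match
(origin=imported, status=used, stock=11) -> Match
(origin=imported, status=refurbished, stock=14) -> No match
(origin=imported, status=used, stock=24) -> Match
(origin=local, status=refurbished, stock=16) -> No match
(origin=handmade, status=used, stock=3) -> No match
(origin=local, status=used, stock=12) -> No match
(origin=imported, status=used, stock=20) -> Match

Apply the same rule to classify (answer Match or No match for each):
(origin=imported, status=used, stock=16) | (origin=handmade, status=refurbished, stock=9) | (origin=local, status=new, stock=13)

The classifier is using: origin is imported AND status is used.
(origin=imported, status=used, stock=16) → origin is imported, status is used → Match. (origin=handmade, status=refurbished, stock=9) → origin is handmade, status is refurbished → No match. (origin=local, status=new, stock=13) → origin is local, status is new → No match.

Match, No match, No match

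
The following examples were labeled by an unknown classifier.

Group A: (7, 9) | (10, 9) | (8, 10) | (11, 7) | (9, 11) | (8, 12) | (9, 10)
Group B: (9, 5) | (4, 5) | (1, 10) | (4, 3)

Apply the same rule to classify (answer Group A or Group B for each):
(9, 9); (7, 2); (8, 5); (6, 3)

One predicate separates the groups cleanly: sum ≥ 16.

Group A, Group B, Group B, Group B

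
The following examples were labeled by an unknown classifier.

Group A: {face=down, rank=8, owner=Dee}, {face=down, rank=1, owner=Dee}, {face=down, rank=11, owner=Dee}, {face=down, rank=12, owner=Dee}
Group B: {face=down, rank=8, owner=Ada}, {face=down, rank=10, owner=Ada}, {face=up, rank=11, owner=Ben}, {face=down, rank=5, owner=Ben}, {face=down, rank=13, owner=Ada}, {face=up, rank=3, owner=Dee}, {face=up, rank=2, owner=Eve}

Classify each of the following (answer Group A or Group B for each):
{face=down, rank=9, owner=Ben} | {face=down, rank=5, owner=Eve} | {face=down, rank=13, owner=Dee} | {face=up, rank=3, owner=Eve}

Group B, Group B, Group A, Group B

A rule that fits every label: owner is Dee AND face is down — true of each 'Group A' example, false of each 'Group B' one.
{face=down, rank=9, owner=Ben} — owner is Ben, face is down, hence Group B. {face=down, rank=5, owner=Eve} — owner is Eve, face is down, hence Group B. {face=down, rank=13, owner=Dee} — owner is Dee, face is down, hence Group A. {face=up, rank=3, owner=Eve} — owner is Eve, face is up, hence Group B.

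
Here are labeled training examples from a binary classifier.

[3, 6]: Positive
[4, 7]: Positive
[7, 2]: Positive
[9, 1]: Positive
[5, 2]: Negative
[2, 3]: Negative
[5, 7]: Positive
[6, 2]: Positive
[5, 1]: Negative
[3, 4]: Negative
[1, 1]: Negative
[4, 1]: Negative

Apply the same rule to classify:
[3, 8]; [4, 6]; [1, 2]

Positive, Positive, Negative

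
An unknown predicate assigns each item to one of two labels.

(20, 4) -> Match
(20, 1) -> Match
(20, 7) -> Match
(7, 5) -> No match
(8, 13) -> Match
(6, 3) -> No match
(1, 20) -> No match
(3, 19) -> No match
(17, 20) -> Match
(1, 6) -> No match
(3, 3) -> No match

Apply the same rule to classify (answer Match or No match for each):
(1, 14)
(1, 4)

The common property of the 'Match' items is: first ≥ 8. No 'No match' item has it.
No match: (1, 14), since first 1. No match: (1, 4), since first 1.

No match, No match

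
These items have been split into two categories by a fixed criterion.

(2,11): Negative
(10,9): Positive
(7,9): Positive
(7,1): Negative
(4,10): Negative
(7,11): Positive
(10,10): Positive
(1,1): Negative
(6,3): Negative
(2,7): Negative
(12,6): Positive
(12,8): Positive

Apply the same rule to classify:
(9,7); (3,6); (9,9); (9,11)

The simplest hypothesis consistent with all the labels is: sum ≥ 16.
Positive: (9,7), since 9+7 = 16.
Negative: (3,6), since 3+6 = 9.
Positive: (9,9), since 9+9 = 18.
Positive: (9,11), since 9+11 = 20.

Positive, Negative, Positive, Positive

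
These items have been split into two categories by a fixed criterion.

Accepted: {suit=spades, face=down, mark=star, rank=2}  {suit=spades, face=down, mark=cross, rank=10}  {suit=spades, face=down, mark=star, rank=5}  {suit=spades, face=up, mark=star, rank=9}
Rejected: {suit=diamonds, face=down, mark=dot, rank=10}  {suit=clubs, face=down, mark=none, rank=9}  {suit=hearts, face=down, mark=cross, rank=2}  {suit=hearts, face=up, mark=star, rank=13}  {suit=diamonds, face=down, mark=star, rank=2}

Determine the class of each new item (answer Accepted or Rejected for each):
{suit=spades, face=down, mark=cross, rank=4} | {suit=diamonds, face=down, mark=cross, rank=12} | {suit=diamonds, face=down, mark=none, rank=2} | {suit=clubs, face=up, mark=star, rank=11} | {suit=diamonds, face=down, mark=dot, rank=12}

Accepted, Rejected, Rejected, Rejected, Rejected

The common property of the 'Accepted' items is: suit is spades. No 'Rejected' item has it.
{suit=spades, face=down, mark=cross, rank=4}: suit is spades — matches, so Accepted.
{suit=diamonds, face=down, mark=cross, rank=12}: suit is diamonds — does not fit, so Rejected.
{suit=diamonds, face=down, mark=none, rank=2}: suit is diamonds — does not fit, so Rejected.
{suit=clubs, face=up, mark=star, rank=11}: suit is clubs — does not fit, so Rejected.
{suit=diamonds, face=down, mark=dot, rank=12}: suit is diamonds — does not fit, so Rejected.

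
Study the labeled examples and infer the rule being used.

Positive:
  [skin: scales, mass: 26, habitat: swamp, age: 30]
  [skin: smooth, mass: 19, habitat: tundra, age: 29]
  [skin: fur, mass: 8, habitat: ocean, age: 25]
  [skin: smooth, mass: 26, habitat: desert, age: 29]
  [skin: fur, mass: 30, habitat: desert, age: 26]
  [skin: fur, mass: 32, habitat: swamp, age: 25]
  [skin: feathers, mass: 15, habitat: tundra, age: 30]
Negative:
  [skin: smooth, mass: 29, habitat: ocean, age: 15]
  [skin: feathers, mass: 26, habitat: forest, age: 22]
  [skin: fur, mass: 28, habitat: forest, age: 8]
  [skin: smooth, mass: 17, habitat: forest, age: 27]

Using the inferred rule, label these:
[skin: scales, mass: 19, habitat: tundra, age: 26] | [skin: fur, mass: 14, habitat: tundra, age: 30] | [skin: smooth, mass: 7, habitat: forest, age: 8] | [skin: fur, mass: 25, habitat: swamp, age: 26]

All 'Positive' examples share one property — age ≥ 25 AND age ≠ 27 — and every 'Negative' example lacks it.
[skin: scales, mass: 19, habitat: tundra, age: 26] — age = 26, hence Positive. [skin: fur, mass: 14, habitat: tundra, age: 30] — age = 30, hence Positive. [skin: smooth, mass: 7, habitat: forest, age: 8] — age = 8, hence Negative. [skin: fur, mass: 25, habitat: swamp, age: 26] — age = 26, hence Positive.

Positive, Positive, Negative, Positive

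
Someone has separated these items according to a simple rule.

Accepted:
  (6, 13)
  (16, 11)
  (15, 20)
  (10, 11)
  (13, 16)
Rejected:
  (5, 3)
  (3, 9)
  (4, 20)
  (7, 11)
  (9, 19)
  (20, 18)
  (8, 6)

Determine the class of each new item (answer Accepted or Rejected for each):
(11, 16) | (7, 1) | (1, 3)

Looking at the examples, the only property every 'Accepted' case has and every 'Rejected' case lacks is: sum is odd.
(11, 16): 11+16 = 27 — meets the rule, so Accepted. (7, 1): 7+1 = 8 — doesn't match, so Rejected. (1, 3): 1+3 = 4 — doesn't match, so Rejected.

Accepted, Rejected, Rejected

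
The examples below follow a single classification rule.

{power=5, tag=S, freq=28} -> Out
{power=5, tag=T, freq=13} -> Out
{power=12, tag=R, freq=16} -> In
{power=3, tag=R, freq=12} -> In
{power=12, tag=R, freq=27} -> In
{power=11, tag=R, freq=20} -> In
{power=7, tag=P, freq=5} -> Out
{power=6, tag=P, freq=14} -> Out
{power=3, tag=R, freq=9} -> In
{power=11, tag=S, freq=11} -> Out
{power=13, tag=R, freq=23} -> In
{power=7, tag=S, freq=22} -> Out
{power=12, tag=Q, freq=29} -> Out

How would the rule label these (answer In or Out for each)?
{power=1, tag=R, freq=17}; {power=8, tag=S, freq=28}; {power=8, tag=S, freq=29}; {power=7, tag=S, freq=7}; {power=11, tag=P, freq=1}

In, Out, Out, Out, Out

Comparing the two groups points to one rule — tag is R.
{power=1, tag=R, freq=17} — tag is R, hence In.
{power=8, tag=S, freq=28} — tag is S, hence Out.
{power=8, tag=S, freq=29} — tag is S, hence Out.
{power=7, tag=S, freq=7} — tag is S, hence Out.
{power=11, tag=P, freq=1} — tag is P, hence Out.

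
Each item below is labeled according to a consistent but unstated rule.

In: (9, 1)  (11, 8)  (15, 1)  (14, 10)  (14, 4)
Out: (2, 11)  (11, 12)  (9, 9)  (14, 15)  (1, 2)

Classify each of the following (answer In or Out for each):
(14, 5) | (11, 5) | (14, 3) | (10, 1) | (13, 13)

The common property of the 'In' items is: first > second. No 'Out' item has it.
In: (14, 5), since 14 > 5.
In: (11, 5), since 11 > 5.
In: (14, 3), since 14 > 3.
In: (10, 1), since 10 > 1.
Out: (13, 13), since 13 = 13.

In, In, In, In, Out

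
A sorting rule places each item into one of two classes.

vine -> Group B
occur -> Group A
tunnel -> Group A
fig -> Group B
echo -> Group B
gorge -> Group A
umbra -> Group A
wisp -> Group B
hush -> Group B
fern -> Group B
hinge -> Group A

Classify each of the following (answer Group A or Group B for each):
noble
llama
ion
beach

The classifier is using: length ≥ 5.
noble: length 5 — has this property, so Group A.
llama: length 5 — has this property, so Group A.
ion: length 3 — fails the rule, so Group B.
beach: length 5 — has this property, so Group A.

Group A, Group A, Group B, Group A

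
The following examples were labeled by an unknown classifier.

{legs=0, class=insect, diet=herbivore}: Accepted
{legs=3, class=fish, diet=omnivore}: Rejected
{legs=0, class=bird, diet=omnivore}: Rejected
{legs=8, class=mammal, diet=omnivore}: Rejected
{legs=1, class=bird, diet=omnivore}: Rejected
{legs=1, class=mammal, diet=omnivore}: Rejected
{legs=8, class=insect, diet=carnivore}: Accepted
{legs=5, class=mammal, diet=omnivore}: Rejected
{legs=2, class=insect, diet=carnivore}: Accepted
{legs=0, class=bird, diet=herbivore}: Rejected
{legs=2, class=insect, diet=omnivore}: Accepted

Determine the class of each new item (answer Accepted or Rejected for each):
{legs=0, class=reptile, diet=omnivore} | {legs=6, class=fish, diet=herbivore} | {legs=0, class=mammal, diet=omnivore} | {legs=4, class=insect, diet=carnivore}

The rule appears to be: class is insect.

Rejected, Rejected, Rejected, Accepted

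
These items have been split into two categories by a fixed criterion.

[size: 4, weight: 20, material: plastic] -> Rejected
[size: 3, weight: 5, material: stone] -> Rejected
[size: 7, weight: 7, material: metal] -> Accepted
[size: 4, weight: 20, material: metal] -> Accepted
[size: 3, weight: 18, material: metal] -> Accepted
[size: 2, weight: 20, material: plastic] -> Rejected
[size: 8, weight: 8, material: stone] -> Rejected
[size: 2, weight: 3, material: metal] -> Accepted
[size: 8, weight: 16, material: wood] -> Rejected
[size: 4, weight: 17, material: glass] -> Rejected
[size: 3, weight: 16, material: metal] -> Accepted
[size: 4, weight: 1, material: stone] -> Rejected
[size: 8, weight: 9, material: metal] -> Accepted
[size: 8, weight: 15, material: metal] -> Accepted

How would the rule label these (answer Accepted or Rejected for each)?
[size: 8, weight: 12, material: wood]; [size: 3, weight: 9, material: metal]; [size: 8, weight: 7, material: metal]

Comparing the two groups points to one rule — material is metal.
[size: 8, weight: 12, material: wood]: Rejected (material is wood). [size: 3, weight: 9, material: metal]: Accepted (material is metal). [size: 8, weight: 7, material: metal]: Accepted (material is metal).

Rejected, Accepted, Accepted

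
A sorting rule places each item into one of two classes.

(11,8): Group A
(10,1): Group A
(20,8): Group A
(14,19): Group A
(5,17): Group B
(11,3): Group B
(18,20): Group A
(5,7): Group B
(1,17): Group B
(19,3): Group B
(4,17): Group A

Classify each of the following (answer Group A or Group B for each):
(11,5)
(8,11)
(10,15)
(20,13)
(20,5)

Group B, Group A, Group A, Group A, Group A

Comparing the two groups points to one rule — product is even.
Group B: (11,5), since 11·5 = 55. Group A: (8,11), since 8·11 = 88. Group A: (10,15), since 10·15 = 150. Group A: (20,13), since 20·13 = 260. Group A: (20,5), since 20·5 = 100.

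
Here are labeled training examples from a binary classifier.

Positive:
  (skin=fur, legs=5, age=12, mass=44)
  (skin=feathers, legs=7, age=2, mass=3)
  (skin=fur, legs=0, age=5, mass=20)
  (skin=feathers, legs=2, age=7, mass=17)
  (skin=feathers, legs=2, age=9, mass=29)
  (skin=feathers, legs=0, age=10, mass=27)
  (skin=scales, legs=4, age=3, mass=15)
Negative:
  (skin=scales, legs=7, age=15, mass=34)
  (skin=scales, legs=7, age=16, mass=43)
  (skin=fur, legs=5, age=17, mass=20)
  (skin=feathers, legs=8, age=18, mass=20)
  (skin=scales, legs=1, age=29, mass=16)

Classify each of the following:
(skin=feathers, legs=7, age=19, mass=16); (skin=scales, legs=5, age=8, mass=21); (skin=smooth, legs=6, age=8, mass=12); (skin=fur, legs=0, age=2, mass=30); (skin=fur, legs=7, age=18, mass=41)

Negative, Positive, Positive, Positive, Negative

The classifier is using: age ≤ 12.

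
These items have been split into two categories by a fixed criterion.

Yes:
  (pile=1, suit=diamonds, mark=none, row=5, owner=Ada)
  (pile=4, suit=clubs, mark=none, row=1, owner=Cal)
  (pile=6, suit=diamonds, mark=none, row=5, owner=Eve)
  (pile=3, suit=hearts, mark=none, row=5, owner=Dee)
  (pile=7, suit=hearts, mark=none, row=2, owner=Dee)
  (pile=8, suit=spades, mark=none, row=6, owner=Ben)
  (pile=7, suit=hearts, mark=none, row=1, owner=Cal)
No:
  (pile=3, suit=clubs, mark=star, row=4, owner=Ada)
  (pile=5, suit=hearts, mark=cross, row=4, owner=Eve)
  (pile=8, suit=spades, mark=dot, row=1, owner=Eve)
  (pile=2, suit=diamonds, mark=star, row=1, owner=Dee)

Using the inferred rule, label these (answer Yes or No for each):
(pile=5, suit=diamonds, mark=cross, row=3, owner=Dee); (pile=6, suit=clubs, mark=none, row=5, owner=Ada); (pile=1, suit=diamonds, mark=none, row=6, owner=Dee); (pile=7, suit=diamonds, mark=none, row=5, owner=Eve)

No, Yes, Yes, Yes

'Yes' ⟺ mark is none.
No: (pile=5, suit=diamonds, mark=cross, row=3, owner=Dee), since mark is cross.
Yes: (pile=6, suit=clubs, mark=none, row=5, owner=Ada), since mark is none.
Yes: (pile=1, suit=diamonds, mark=none, row=6, owner=Dee), since mark is none.
Yes: (pile=7, suit=diamonds, mark=none, row=5, owner=Eve), since mark is none.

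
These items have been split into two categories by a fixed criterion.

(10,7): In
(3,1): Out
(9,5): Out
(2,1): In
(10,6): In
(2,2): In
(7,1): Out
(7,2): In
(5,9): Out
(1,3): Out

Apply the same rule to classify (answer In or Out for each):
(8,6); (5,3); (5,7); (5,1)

In, Out, Out, Out

The common property of the 'In' items is: product is even. No 'Out' item has it.
(8,6): In (8·6 = 48). (5,3): Out (5·3 = 15). (5,7): Out (5·7 = 35). (5,1): Out (5·1 = 5).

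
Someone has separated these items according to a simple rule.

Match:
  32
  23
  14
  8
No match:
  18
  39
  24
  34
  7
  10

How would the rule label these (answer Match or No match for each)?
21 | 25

The common property of the 'Match' items is: ≡ 2 (mod 3). No 'No match' item has it.

No match, No match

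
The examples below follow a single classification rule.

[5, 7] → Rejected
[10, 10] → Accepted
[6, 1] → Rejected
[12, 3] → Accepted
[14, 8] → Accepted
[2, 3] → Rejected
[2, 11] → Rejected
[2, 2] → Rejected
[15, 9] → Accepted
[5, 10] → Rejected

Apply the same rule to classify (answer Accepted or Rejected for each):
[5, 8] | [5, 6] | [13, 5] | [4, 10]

Every 'Accepted' example satisfies: first ≥ 7. None of the 'Rejected' examples do.
[5, 8]: Rejected (first 5).
[5, 6]: Rejected (first 5).
[13, 5]: Accepted (first 13).
[4, 10]: Rejected (first 4).

Rejected, Rejected, Accepted, Rejected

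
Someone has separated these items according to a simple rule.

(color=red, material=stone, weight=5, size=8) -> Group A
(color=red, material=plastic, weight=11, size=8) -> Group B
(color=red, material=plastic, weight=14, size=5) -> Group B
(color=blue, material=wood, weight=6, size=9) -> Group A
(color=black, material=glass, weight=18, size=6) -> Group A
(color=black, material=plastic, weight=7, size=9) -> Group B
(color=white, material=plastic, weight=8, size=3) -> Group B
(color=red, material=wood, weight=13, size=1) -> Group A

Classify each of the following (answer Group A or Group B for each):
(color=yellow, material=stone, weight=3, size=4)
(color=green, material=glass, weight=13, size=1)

Group A, Group A

The distinguishing property — material is not plastic — holds for all the 'Group A' cases and none of the 'Group B' cases.
(color=yellow, material=stone, weight=3, size=4): Group A (material is stone). (color=green, material=glass, weight=13, size=1): Group A (material is glass).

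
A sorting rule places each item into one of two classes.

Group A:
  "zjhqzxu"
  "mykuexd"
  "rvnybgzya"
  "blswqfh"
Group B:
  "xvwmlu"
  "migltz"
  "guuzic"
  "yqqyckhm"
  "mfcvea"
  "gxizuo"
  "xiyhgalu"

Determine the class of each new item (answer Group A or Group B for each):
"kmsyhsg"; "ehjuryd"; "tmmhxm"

Group A, Group A, Group B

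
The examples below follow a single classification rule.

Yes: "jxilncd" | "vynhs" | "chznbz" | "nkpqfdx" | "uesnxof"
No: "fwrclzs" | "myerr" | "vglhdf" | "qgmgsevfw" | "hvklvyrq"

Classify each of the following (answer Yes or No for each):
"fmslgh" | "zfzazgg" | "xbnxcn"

Rule: contains 'n'. This holds for each 'Yes' example and fails for each 'No' one.
No: "fmslgh", since no 'n'.
No: "zfzazgg", since no 'n'.
Yes: "xbnxcn", since has 'n'.

No, No, Yes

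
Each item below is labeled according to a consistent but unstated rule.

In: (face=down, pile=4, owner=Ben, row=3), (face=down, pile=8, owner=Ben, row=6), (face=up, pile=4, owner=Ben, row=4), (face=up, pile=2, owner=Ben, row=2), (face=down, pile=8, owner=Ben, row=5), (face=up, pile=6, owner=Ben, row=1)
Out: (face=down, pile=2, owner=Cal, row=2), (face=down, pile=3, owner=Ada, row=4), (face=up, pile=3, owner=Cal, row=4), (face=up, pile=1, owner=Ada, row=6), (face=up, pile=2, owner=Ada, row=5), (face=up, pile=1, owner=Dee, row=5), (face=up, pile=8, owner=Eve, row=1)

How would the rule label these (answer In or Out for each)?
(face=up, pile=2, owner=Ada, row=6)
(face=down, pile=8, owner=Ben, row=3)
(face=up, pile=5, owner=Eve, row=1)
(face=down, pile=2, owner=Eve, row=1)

Out, In, Out, Out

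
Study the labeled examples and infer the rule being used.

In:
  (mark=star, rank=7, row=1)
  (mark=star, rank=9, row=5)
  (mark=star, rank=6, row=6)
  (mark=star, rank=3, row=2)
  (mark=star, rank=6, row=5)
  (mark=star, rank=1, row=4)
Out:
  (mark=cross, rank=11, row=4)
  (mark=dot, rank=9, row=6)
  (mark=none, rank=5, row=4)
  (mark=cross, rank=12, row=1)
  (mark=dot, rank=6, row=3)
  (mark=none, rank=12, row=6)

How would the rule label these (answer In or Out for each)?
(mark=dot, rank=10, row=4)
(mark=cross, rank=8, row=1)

Out, Out

One predicate separates the groups cleanly: mark is star.
(mark=dot, rank=10, row=4) → mark is dot → Out.
(mark=cross, rank=8, row=1) → mark is cross → Out.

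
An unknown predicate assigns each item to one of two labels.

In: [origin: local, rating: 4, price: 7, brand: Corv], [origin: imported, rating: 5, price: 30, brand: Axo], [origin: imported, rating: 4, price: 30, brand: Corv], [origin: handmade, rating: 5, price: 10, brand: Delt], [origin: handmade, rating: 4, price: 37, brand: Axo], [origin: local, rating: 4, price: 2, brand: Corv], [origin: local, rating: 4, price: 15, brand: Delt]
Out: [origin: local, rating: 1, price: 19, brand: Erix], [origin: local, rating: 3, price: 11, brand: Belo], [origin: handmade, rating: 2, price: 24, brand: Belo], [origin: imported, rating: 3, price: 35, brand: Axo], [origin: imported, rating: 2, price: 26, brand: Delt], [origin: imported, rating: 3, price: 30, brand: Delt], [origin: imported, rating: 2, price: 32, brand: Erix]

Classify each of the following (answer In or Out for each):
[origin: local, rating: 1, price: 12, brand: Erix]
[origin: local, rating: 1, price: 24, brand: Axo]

Out, Out

Every 'In' example satisfies: rating ≥ 4. None of the 'Out' examples do.
[origin: local, rating: 1, price: 12, brand: Erix]: rating = 1 — fails the rule, so Out. [origin: local, rating: 1, price: 24, brand: Axo]: rating = 1 — fails the rule, so Out.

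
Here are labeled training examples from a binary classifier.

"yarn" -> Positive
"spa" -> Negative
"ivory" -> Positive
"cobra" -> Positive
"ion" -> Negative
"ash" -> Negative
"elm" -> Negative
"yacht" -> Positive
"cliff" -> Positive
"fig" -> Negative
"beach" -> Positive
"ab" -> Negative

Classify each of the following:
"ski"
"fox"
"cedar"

Negative, Negative, Positive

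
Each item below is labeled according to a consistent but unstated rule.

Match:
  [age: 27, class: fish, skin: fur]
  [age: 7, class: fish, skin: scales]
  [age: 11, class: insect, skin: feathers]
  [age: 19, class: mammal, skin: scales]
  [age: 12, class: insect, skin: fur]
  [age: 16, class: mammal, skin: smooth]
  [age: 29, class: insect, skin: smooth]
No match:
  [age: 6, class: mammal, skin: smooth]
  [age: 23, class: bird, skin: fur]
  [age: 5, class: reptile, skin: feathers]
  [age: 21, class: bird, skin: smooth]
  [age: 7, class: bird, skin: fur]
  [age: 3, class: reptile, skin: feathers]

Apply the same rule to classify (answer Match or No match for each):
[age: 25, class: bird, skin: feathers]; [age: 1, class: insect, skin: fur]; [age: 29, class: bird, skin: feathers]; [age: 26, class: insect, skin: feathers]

'Match' ⟺ class is not bird AND age ≥ 7.
[age: 25, class: bird, skin: feathers]: No match (class is bird, age = 25).
[age: 1, class: insect, skin: fur]: No match (class is insect, age = 1).
[age: 29, class: bird, skin: feathers]: No match (class is bird, age = 29).
[age: 26, class: insect, skin: feathers]: Match (class is insect, age = 26).

No match, No match, No match, Match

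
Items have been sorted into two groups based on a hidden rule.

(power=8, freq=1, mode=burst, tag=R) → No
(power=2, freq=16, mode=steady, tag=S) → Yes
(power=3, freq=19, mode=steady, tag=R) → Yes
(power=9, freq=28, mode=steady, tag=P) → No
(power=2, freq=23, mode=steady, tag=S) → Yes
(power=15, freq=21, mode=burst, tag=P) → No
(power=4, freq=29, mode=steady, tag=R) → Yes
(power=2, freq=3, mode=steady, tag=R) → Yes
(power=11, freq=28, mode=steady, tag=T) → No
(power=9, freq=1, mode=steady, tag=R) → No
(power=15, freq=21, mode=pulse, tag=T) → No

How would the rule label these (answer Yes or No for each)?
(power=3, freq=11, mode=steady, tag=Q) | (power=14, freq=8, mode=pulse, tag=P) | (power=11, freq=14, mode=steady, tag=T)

Yes, No, No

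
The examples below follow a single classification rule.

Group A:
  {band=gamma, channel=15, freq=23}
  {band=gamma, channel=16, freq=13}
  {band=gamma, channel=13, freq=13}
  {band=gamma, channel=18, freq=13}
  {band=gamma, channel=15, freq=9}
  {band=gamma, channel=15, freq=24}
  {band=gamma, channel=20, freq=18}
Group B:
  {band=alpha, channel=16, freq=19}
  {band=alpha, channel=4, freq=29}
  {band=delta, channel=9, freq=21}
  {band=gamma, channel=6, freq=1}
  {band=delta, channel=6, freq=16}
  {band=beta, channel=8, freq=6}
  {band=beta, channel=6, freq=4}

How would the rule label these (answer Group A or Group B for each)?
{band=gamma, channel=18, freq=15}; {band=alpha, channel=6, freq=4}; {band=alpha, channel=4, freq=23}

Group A, Group B, Group B

One predicate separates the groups cleanly: band is gamma AND freq ≥ 4.
{band=gamma, channel=18, freq=15}: band is gamma, freq = 15 — passes, so Group A.
{band=alpha, channel=6, freq=4}: band is alpha, freq = 4 — lacks this property, so Group B.
{band=alpha, channel=4, freq=23}: band is alpha, freq = 23 — lacks this property, so Group B.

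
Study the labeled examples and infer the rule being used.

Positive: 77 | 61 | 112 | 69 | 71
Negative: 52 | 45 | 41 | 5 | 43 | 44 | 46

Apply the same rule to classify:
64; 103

Rule: at least 61. This holds for each 'Positive' example and fails for each 'Negative' one.
64: Positive (64 ≥ 61). 103: Positive (103 ≥ 61).

Positive, Positive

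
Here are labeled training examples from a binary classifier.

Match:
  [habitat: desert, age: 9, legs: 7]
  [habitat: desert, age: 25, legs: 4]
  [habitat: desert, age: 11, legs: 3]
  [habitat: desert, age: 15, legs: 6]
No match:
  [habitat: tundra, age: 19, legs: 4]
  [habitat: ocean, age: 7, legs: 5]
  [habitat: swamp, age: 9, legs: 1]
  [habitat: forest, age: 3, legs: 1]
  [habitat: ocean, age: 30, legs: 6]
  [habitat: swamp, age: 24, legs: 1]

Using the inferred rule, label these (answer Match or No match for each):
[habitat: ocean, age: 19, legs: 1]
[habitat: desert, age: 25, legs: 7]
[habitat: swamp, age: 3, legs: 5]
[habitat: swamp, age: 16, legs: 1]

Every 'Match' example satisfies: habitat is desert. None of the 'No match' examples do.
No match: [habitat: ocean, age: 19, legs: 1], since habitat is ocean. Match: [habitat: desert, age: 25, legs: 7], since habitat is desert. No match: [habitat: swamp, age: 3, legs: 5], since habitat is swamp. No match: [habitat: swamp, age: 16, legs: 1], since habitat is swamp.

No match, Match, No match, No match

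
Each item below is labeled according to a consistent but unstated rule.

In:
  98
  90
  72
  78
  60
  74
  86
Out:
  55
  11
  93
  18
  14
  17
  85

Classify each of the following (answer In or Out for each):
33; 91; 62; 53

Out, Out, In, Out

The rule appears to be: even AND at least 55.
33: 33 is odd, 33 < 55, doesn't match → Out.
91: 91 is odd, 91 ≥ 55, doesn't match → Out.
62: 62 is even, 62 ≥ 55, fits → In.
53: 53 is odd, 53 < 55, doesn't match → Out.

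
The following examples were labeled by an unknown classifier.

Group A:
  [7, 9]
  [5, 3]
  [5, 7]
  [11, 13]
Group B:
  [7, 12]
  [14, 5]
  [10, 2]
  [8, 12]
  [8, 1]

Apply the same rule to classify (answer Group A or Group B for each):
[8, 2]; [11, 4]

Group B, Group B

The classifier is using: both are odd.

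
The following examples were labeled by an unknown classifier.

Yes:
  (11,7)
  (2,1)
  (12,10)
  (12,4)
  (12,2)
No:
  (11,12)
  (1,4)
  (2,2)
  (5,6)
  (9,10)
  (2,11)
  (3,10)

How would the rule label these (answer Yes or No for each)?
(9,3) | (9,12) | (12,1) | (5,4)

Yes, No, Yes, Yes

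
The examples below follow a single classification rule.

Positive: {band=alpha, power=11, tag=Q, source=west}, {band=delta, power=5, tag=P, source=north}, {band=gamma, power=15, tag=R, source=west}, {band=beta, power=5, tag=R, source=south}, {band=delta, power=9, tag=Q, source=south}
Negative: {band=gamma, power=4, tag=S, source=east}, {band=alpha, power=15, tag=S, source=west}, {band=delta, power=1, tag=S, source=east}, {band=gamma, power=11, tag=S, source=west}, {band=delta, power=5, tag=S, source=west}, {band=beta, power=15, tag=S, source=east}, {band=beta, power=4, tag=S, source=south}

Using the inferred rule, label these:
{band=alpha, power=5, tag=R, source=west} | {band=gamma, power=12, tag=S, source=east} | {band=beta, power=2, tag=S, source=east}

Positive, Negative, Negative

One predicate separates the groups cleanly: tag is not S.
{band=alpha, power=5, tag=R, source=west}: tag is R, qualifies → Positive. {band=gamma, power=12, tag=S, source=east}: tag is S, fails the rule → Negative. {band=beta, power=2, tag=S, source=east}: tag is S, fails the rule → Negative.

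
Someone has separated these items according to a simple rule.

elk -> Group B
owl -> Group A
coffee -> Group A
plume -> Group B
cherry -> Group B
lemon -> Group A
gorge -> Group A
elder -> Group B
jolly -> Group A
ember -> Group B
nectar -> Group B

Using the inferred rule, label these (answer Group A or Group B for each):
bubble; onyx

Group B, Group A

The classifier is using: contains 'o'.
bubble: Group B (no 'o').
onyx: Group A (has 'o').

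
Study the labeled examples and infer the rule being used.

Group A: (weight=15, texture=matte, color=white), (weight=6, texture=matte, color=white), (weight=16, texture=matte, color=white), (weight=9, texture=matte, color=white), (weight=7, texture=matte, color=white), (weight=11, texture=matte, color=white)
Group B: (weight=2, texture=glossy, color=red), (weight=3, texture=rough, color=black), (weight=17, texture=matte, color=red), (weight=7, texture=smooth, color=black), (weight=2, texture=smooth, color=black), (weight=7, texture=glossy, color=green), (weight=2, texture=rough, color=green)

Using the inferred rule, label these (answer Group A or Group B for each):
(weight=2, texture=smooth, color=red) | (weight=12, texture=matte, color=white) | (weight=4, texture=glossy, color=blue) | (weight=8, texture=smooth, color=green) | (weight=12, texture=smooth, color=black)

One predicate separates the groups cleanly: color is white.
(weight=2, texture=smooth, color=red): color is red, does not pass → Group B. (weight=12, texture=matte, color=white): color is white, passes → Group A. (weight=4, texture=glossy, color=blue): color is blue, does not pass → Group B. (weight=8, texture=smooth, color=green): color is green, does not pass → Group B. (weight=12, texture=smooth, color=black): color is black, does not pass → Group B.

Group B, Group A, Group B, Group B, Group B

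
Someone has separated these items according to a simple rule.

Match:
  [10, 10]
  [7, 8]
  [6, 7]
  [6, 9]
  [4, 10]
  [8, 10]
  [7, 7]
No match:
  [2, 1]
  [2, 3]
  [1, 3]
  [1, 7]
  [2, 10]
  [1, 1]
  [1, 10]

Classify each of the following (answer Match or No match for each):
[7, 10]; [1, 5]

Match, No match

The classifier is using: sum ≥ 13.
[7, 10] → 7+10 = 17 → Match. [1, 5] → 1+5 = 6 → No match.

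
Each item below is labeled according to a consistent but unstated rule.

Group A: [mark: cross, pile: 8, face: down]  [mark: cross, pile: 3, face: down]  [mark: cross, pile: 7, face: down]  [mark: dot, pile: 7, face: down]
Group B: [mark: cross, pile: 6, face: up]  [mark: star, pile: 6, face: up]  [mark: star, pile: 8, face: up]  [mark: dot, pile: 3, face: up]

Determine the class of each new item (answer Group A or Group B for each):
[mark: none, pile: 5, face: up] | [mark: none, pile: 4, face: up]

The simplest hypothesis consistent with all the labels is: face is down.
Group B: [mark: none, pile: 5, face: up], since face is up.
Group B: [mark: none, pile: 4, face: up], since face is up.

Group B, Group B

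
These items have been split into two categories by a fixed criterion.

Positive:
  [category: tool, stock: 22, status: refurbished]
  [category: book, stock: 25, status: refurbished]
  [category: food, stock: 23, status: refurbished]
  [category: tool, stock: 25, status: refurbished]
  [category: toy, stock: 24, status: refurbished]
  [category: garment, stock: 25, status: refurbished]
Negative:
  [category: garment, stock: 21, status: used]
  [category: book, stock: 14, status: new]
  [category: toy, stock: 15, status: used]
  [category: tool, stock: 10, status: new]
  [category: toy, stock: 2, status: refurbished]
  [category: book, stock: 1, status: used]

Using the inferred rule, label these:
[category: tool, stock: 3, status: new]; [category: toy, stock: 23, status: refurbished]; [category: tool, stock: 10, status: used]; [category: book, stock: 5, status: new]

The pattern is that an item is 'Positive' exactly when: stock ≥ 22.
[category: tool, stock: 3, status: new] → stock = 3 → Negative. [category: toy, stock: 23, status: refurbished] → stock = 23 → Positive. [category: tool, stock: 10, status: used] → stock = 10 → Negative. [category: book, stock: 5, status: new] → stock = 5 → Negative.

Negative, Positive, Negative, Negative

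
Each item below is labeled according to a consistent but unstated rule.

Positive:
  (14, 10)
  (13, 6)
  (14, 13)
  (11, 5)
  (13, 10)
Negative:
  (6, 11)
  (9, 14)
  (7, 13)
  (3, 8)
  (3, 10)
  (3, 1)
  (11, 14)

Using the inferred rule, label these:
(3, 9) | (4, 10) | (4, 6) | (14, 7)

Negative, Negative, Negative, Positive

The common property of the 'Positive' items is: first > second AND sum ≥ 11. No 'Negative' item has it.
Negative: (3, 9), since 3 < 9, 3+9 = 12.
Negative: (4, 10), since 4 < 10, 4+10 = 14.
Negative: (4, 6), since 4 < 6, 4+6 = 10.
Positive: (14, 7), since 14 > 7, 14+7 = 21.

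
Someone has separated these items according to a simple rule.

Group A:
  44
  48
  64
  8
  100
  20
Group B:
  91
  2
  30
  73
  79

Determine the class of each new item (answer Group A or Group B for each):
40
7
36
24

All 'Group A' examples share one property — multiple of 4 — and every 'Group B' example lacks it.
40: 40 = 4·10, fits → Group A. 7: 7 = 4·1 + 3, lacks this property → Group B. 36: 36 = 4·9, fits → Group A. 24: 24 = 4·6, fits → Group A.

Group A, Group B, Group A, Group A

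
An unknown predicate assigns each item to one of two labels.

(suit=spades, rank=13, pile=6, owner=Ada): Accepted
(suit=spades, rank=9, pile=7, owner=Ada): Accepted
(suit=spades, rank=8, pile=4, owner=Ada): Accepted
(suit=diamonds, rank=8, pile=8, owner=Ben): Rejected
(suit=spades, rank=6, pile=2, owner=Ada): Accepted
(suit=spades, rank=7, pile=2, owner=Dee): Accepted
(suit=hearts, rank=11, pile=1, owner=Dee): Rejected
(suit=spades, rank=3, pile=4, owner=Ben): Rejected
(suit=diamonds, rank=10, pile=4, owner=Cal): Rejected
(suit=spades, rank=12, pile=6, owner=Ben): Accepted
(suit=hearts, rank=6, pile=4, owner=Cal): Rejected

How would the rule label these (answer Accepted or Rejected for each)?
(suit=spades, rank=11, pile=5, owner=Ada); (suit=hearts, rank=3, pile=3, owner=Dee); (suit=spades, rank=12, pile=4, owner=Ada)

Accepted, Rejected, Accepted

The distinguishing property — suit is spades AND rank ≥ 6 — holds for all the 'Accepted' cases and none of the 'Rejected' cases.
(suit=spades, rank=11, pile=5, owner=Ada) → suit is spades, rank = 11 → Accepted.
(suit=hearts, rank=3, pile=3, owner=Dee) → suit is hearts, rank = 3 → Rejected.
(suit=spades, rank=12, pile=4, owner=Ada) → suit is spades, rank = 12 → Accepted.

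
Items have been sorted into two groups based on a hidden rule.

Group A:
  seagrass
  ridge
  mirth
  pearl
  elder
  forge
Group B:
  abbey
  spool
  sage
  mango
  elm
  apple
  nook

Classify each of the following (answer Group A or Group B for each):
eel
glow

Group B, Group B

The common property of the 'Group A' items is: contains 'r'. No 'Group B' item has it.
eel: no 'r' — does not satisfy this, so Group B. glow: no 'r' — does not satisfy this, so Group B.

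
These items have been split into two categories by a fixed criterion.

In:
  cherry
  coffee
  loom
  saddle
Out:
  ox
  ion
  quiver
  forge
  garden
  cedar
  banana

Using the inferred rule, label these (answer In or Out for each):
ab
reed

Out, In

The pattern is that an item is 'In' exactly when: has a double letter.
ab: no doubled letter — fails this test, so Out. reed: 'ee' doubled — passes, so In.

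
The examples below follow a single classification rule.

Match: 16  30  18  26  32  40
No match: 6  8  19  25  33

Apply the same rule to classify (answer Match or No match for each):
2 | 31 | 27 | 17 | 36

No match, No match, No match, No match, Match

The rule appears to be: even AND at least 16.
2: 2 is even, 2 < 16, doesn't qualify → No match.
31: 31 is odd, 31 ≥ 16, doesn't qualify → No match.
27: 27 is odd, 27 ≥ 16, doesn't qualify → No match.
17: 17 is odd, 17 ≥ 16, doesn't qualify → No match.
36: 36 is even, 36 ≥ 16, passes → Match.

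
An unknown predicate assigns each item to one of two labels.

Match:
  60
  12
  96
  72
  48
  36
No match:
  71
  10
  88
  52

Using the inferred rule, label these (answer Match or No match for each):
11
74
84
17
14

The common property of the 'Match' items is: multiple of 3. No 'No match' item has it.
11: 11 = 3·3 + 2, lacks this property → No match. 74: 74 = 3·24 + 2, lacks this property → No match. 84: 84 = 3·28, fits → Match. 17: 17 = 3·5 + 2, lacks this property → No match. 14: 14 = 3·4 + 2, lacks this property → No match.

No match, No match, Match, No match, No match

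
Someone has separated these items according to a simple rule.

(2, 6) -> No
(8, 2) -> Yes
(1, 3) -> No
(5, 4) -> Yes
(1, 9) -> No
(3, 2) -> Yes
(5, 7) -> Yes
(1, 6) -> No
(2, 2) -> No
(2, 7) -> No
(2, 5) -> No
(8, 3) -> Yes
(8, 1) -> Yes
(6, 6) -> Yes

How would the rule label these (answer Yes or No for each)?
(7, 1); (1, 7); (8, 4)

Yes, No, Yes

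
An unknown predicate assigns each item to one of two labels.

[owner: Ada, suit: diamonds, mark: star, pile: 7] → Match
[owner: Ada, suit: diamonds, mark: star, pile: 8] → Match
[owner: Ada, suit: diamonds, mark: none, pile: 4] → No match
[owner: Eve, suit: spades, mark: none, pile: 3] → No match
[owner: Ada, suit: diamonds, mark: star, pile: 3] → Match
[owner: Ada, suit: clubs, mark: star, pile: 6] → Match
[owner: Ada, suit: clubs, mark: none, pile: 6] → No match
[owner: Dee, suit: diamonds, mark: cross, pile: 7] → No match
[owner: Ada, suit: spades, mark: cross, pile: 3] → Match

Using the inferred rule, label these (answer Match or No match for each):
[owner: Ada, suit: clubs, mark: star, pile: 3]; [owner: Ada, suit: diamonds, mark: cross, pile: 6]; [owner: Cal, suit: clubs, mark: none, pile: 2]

Match, Match, No match

All 'Match' examples share one property — mark is not none AND owner is Ada — and every 'No match' example lacks it.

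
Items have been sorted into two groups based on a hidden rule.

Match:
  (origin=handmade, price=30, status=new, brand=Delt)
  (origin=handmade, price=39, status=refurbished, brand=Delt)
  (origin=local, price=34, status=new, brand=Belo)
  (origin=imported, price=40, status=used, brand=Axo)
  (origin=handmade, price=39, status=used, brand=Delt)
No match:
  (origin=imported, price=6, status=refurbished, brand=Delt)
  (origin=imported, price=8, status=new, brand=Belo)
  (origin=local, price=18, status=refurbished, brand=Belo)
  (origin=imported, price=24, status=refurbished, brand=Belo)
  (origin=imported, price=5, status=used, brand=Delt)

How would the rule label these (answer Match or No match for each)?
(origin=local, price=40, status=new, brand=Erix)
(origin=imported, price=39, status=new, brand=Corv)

Match, Match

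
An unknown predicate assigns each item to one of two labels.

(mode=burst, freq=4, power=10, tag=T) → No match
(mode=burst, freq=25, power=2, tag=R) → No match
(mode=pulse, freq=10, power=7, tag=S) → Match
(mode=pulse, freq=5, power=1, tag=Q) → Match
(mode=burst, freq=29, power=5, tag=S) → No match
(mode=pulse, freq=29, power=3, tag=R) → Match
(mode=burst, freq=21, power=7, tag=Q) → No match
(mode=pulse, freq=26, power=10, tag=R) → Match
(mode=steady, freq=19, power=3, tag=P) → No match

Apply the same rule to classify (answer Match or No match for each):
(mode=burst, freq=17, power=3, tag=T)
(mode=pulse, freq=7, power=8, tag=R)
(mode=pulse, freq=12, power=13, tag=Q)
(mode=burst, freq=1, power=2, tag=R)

The rule appears to be: mode is pulse.
(mode=burst, freq=17, power=3, tag=T): mode is burst, does not fit → No match.
(mode=pulse, freq=7, power=8, tag=R): mode is pulse, matches → Match.
(mode=pulse, freq=12, power=13, tag=Q): mode is pulse, matches → Match.
(mode=burst, freq=1, power=2, tag=R): mode is burst, does not fit → No match.

No match, Match, Match, No match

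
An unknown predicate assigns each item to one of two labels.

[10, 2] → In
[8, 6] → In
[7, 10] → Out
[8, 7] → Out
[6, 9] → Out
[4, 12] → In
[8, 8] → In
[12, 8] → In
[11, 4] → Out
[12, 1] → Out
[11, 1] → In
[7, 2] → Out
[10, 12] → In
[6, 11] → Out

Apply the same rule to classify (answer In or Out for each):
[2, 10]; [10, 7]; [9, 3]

One predicate separates the groups cleanly: sum is even.
[2, 10] — 2+10 = 12, hence In. [10, 7] — 10+7 = 17, hence Out. [9, 3] — 9+3 = 12, hence In.

In, Out, In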